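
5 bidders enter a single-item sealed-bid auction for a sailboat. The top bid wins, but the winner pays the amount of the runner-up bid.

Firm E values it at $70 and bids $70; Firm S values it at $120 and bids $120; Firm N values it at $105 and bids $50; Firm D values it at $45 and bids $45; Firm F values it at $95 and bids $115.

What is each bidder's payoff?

Payoffs: Firm E $0, Firm S $5, Firm N $0, Firm D $0, Firm F $0.

Ordered from highest: Firm S $120 > Firm F $115 > Firm E $70 > Firm N $50 > Firm D $45.
Firm S has the top bid and wins; the price is the second-highest bid, $115.
Firm S's payoff = $120 − $115 = $5. All other bidders lose, so their payoff is 0.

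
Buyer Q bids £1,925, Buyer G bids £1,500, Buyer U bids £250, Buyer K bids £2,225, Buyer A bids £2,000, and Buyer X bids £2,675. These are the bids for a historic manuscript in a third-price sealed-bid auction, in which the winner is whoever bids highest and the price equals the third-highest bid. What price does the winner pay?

Sorted high to low: Buyer X £2,675 > Buyer K £2,225 > Buyer A £2,000 > Buyer Q £1,925 > Buyer G £1,500 > Buyer U £250.
Buyer X is the highest bidder, so Buyer X wins.
Under the third-price rule, the price is the third-highest bid: £2,000.

£2,000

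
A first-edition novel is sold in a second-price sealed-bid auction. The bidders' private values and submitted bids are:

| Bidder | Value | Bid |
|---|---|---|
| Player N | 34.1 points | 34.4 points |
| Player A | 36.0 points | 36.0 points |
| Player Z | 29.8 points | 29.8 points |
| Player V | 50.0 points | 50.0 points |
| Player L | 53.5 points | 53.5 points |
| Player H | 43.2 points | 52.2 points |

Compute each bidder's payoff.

Bids in descending order: Player L 53.5 points, then Player H 52.2 points, then Player V 50.0 points, then Player A 36.0 points, then Player N 34.4 points, then Player Z 29.8 points.
Player L has the top bid and wins; the price is the second-highest bid, 52.2 points.
Player L's payoff = 53.5 points − 52.2 points = 1.3 points. All other bidders lose, so their payoff is 0.

Player N 0.0 points, Player A 0.0 points, Player Z 0.0 points, Player V 0.0 points, Player L 1.3 points, Player H 0.0 points.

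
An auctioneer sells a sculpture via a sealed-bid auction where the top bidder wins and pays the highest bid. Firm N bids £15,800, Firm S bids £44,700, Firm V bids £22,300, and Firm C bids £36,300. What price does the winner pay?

Price paid: £44,700.

Sorted high to low: Firm S £44,700 > Firm C £36,300 > Firm V £22,300 > Firm N £15,800.
Firm S is the highest bidder, so Firm S wins.
Under the first-price rule, the price is the highest bid: £44,700.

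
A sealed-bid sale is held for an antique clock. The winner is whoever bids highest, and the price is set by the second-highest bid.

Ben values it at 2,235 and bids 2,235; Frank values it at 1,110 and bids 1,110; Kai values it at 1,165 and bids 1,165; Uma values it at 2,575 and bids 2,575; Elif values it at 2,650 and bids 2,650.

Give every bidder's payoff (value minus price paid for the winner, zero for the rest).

Ben 0, Frank 0, Kai 0, Uma 0, Elif 75.

Bids in descending order: Elif 2,650, then Uma 2,575, then Ben 2,235, then Kai 1,165, then Frank 1,110.
Elif has the top bid and wins; the price is the second-highest bid, 2,575.
Elif's payoff = 2,650 − 2,575 = 75. All other bidders lose, so their payoff is 0.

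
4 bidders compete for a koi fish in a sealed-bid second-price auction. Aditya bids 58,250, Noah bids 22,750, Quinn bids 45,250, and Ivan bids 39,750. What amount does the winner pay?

Bids in descending order: Aditya 58,250 > Quinn 45,250 > Ivan 39,750 > Noah 22,750.
Aditya has the highest bid, so Aditya wins.
The second-highest bid is 45,250, so that is what Aditya pays.

45,250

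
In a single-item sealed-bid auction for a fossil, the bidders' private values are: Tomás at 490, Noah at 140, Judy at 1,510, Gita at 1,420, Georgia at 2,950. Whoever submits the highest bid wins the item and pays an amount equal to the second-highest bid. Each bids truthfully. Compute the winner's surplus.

1,440

Bids in descending order: Georgia 2,950, then Judy 1,510, then Gita 1,420, then Tomás 490, then Noah 140.
Georgia wins with the top bid and pays the second-highest, 1,510.
Surplus = 2,950 − 1,510 = 1,440.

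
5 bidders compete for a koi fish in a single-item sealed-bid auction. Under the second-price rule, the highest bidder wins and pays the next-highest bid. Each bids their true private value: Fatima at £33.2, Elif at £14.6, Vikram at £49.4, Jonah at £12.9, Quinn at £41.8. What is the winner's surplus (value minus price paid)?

Surplus = £7.6.

Sorted high to low: Vikram £49.4, then Quinn £41.8, then Fatima £33.2, then Elif £14.6, then Jonah £12.9.
Vikram wins with the top bid and pays the second-highest, £41.8.
Surplus = £49.4 − £41.8 = £7.6.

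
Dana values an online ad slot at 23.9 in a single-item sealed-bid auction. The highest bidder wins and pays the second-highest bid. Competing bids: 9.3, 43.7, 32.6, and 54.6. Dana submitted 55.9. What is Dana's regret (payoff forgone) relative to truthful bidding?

The highest competing bid is 54.6.
Bidding truthfully at 23.9: the top bid is 54.6 (a rival), so Dana loses. Payoff = 0.0.
Bidding 55.9: Dana has the top bid, wins, and pays the second-highest bid 54.6. Payoff = 23.9 − 54.6 = -30.7.
Regret = truthful payoff − actual payoff = 0.0 − -30.7 = 30.7.

Regret: 30.7.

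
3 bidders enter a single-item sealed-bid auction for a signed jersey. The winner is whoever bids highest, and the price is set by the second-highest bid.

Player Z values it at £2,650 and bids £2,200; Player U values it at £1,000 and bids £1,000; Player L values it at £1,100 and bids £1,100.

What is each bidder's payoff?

Player Z £1,550, Player U £0, Player L £0.

Ordered from highest: Player Z £2,200; Player L £1,100; Player U £1,000.
Player Z has the top bid and wins; the price is the second-highest bid, £1,100.
Player Z's payoff = £2,650 − £1,100 = £1,550. All other bidders lose, so their payoff is 0.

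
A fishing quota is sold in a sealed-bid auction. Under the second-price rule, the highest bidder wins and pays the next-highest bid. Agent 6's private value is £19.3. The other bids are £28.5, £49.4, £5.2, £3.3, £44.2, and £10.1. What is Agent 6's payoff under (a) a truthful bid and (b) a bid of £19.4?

The highest competing bid is £49.4.
Bidding truthfully at £19.3: the top bid is £49.4 (a rival), so Agent 6 loses. Payoff = £0.0.
Bidding £19.4: the top bid is £49.4 (a rival), so Agent 6 loses. Payoff = £0.0.
The bid only affects whether you win, not the price — here both bids land on the same side of the top rival bid, so the deviation is payoff-neutral.

Truthful: £0.0; alternative: £0.0.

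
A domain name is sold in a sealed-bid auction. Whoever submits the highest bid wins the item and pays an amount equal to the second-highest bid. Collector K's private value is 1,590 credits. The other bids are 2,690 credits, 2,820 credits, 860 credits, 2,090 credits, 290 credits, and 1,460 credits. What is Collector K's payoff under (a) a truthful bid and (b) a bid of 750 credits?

Truthful: 0 credits; alternative: 0 credits.

The highest competing bid is 2,820 credits.
Bidding truthfully at 1,590 credits: the top bid is 2,820 credits (a rival), so Collector K loses. Payoff = 0 credits.
Bidding 750 credits: the top bid is 2,820 credits (a rival), so Collector K loses. Payoff = 0 credits.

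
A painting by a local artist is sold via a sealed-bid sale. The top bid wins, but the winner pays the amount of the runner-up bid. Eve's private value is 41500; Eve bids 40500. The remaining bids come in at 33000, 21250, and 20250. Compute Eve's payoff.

Highest competing bid: 33000.
Eve's bid 40500 is the highest overall, so Eve wins and pays the second-highest bid, 33000.
Payoff = value − price = 41500 − 33000 = 8500.

Eve's payoff: 8500.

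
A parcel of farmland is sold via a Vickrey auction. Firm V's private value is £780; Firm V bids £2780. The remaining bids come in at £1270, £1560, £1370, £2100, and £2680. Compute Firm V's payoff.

-£1900

Highest competing bid: £2680.
Firm V's bid £2780 is the highest overall, so Firm V wins and pays the second-highest bid, £2680.
Payoff = value − price = £780 − £2680 = -£1900.
Overbidding won the item at a price above value — truthful bidding would have avoided this loss.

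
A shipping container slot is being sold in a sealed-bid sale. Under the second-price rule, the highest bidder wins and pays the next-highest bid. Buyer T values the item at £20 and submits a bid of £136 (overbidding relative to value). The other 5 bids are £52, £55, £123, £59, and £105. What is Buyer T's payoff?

Highest competing bid: £123.
Buyer T's bid £136 is the highest overall, so Buyer T wins and pays the second-highest bid, £123.
Payoff = value − price = £20 − £123 = -£103.
Overbidding won the item at a price above value — truthful bidding would have avoided this loss.

Buyer T's payoff: -£103.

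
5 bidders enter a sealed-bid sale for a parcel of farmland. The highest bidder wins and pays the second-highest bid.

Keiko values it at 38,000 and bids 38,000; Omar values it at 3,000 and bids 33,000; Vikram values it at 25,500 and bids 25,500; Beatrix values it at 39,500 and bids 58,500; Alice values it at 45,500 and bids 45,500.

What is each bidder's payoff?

Payoffs: Keiko 0, Omar 0, Vikram 0, Beatrix -6,000, Alice 0.

Ranking the bids: Beatrix 58,500; Alice 45,500; Keiko 38,000; Omar 33,000; Vikram 25,500.
Beatrix has the top bid and wins; the price is the second-highest bid, 45,500.
Beatrix's payoff = 39,500 − 45,500 = -6,000. All other bidders lose, so their payoff is 0.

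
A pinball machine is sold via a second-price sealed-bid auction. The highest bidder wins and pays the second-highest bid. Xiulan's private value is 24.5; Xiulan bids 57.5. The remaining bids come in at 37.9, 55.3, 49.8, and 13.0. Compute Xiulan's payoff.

Highest competing bid: 55.3.
Xiulan's bid 57.5 is the highest overall, so Xiulan wins and pays the second-highest bid, 55.3.
Payoff = value − price = 24.5 − 55.3 = -30.8.

Payoff = -30.8.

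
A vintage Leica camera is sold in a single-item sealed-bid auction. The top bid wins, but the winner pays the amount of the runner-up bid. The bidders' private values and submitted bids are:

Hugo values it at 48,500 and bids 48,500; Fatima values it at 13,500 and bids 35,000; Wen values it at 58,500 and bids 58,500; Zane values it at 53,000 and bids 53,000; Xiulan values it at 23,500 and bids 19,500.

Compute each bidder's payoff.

Ordered from highest: Wen 58,500 > Zane 53,000 > Hugo 48,500 > Fatima 35,000 > Xiulan 19,500.
Wen has the top bid and wins; the price is the second-highest bid, 53,000.
Wen's payoff = 58,500 − 53,000 = 5,500. All other bidders lose, so their payoff is 0.

Payoffs: Hugo 0, Fatima 0, Wen 5,500, Zane 0, Xiulan 0.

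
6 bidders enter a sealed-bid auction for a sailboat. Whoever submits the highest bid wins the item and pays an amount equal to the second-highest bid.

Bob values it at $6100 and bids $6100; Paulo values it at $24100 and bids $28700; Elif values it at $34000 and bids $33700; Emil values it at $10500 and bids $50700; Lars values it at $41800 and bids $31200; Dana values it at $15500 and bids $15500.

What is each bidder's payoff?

Bids in descending order: Emil $50700 > Elif $33700 > Lars $31200 > Paulo $28700 > Dana $15500 > Bob $6100.
Emil has the top bid and wins; the price is the second-highest bid, $33700.
Emil's payoff = $10500 − $33700 = -$23200. All other bidders lose, so their payoff is 0.

Bob $0, Paulo $0, Elif $0, Emil -$23200, Lars $0, Dana $0.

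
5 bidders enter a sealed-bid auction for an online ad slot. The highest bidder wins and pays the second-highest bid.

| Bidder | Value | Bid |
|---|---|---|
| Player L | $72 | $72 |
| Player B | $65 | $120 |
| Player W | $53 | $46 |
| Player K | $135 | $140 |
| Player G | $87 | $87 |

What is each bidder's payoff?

Player L $0, Player B $0, Player W $0, Player K $15, Player G $0.

Ordered from highest: Player K $140, then Player B $120, then Player G $87, then Player L $72, then Player W $46.
Player K has the top bid and wins; the price is the second-highest bid, $120.
Player K's payoff = $135 − $120 = $15. All other bidders lose, so their payoff is 0.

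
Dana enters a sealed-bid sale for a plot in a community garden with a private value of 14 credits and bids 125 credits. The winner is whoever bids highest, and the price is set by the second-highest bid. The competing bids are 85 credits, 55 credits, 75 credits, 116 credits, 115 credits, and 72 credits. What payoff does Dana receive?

-102 credits

Highest competing bid: 116 credits.
Dana's bid 125 credits is the highest overall, so Dana wins and pays the second-highest bid, 116 credits.
Payoff = value − price = 14 credits − 116 credits = -102 credits.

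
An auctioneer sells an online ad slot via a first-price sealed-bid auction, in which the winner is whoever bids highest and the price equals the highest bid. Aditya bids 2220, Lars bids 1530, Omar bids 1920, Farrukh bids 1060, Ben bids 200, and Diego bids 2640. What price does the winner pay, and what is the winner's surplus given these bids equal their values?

The winner pays 2640 for a surplus of 0.

Sorted high to low: Diego 2640; Aditya 2220; Omar 1920; Lars 1530; Farrukh 1060; Ben 200.
Diego is the highest bidder, so Diego wins.
Under the first-price rule, the price is the highest bid: 2640.
Surplus = 2640 − 2640 = 0.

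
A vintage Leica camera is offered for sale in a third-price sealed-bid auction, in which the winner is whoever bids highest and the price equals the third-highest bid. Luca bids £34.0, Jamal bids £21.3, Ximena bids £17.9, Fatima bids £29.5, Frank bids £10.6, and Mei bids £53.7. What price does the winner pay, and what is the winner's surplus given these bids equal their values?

Bids in descending order: Mei £53.7 > Luca £34.0 > Fatima £29.5 > Jamal £21.3 > Ximena £17.9 > Frank £10.6.
Mei is the highest bidder, so Mei wins.
Under the third-price rule, the price is the third-highest bid: £29.5.
Surplus = £53.7 − £29.5 = £24.2.

The winner pays £29.5 for a surplus of £24.2.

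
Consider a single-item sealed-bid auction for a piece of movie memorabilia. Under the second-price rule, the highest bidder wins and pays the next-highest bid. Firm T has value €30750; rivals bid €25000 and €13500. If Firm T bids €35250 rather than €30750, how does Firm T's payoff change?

The highest competing bid is €25000.
Bidding truthfully at €30750: Firm T has the top bid, wins, and pays the second-highest bid €25000. Payoff = €30750 − €25000 = €5750.
Bidding €35250: Firm T has the top bid, wins, and pays the second-highest bid €25000. Payoff = €30750 − €25000 = €5750.
Change = €5750 − €5750 = €0.

€0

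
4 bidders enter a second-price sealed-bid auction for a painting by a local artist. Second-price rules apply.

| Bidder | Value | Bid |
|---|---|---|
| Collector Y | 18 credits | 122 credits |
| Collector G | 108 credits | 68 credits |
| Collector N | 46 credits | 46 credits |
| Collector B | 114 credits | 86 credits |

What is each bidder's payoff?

Collector Y -68 credits, Collector G 0 credits, Collector N 0 credits, Collector B 0 credits.

Sorted high to low: Collector Y 122 credits, then Collector B 86 credits, then Collector G 68 credits, then Collector N 46 credits.
Collector Y has the top bid and wins; the price is the second-highest bid, 86 credits.
Collector Y's payoff = 18 credits − 86 credits = -68 credits. All other bidders lose, so their payoff is 0.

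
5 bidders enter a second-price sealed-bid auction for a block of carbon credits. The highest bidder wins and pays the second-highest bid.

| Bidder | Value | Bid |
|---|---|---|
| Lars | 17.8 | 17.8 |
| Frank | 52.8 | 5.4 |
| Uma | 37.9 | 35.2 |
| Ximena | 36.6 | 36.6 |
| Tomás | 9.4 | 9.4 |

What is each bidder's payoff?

Ordered from highest: Ximena 36.6 > Uma 35.2 > Lars 17.8 > Tomás 9.4 > Frank 5.4.
Ximena has the top bid and wins; the price is the second-highest bid, 35.2.
Ximena's payoff = 36.6 − 35.2 = 1.4. All other bidders lose, so their payoff is 0.

Lars 0.0, Frank 0.0, Uma 0.0, Ximena 1.4, Tomás 0.0.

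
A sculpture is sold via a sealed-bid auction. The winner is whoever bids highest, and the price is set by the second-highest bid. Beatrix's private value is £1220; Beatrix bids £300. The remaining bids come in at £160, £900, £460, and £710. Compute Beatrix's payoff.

£0

Highest competing bid: £900.
Beatrix's bid £300 is not the highest, so Beatrix loses, pays nothing, and earns zero payoff.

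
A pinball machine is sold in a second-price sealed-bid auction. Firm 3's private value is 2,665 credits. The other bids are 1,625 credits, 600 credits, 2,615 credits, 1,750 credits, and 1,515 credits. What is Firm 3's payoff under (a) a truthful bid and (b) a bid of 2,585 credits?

Truthful: 50 credits; alternative: 0 credits.

The highest competing bid is 2,615 credits.
Bidding truthfully at 2,665 credits: Firm 3 has the top bid, wins, and pays the second-highest bid 2,615 credits. Payoff = 2,665 credits − 2,615 credits = 50 credits.
Bidding 2,585 credits: the top bid is 2,615 credits (a rival), so Firm 3 loses. Payoff = 0 credits.
This is the dominant-strategy logic: truthful bidding weakly beats any alternative.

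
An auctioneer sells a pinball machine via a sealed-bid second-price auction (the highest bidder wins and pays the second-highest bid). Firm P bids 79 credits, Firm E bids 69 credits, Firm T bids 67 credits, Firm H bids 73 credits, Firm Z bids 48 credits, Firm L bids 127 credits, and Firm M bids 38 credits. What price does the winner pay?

The winner pays 79 credits.

Sorted high to low: Firm L 127 credits > Firm P 79 credits > Firm H 73 credits > Firm E 69 credits > Firm T 67 credits > Firm Z 48 credits > Firm M 38 credits.
Firm L is the highest bidder, so Firm L wins.
Under the second-price rule, the price is the second-highest bid: 79 credits.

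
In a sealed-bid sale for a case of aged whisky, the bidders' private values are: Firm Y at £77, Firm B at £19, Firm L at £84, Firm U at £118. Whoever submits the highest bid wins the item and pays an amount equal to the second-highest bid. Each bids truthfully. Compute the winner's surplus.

Winner's surplus: £34.

Ordered from highest: Firm U £118 > Firm L £84 > Firm Y £77 > Firm B £19.
Firm U wins with the top bid and pays the second-highest, £84.
Surplus = £118 − £84 = £34.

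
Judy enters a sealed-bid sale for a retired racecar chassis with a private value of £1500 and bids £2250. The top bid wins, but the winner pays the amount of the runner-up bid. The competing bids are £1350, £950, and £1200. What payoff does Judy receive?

Payoff = £150.

Highest competing bid: £1350.
Judy's bid £2250 is the highest overall, so Judy wins and pays the second-highest bid, £1350.
Payoff = value − price = £1500 − £1350 = £150.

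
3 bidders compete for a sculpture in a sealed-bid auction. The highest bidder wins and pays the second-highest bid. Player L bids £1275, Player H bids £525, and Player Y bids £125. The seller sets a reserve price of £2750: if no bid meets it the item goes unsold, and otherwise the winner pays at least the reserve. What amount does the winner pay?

Ordered from highest: Player L £1275; Player H £525; Player Y £125.
The top bid £1275 is below the reserve £2750, so the item goes unsold and nothing is paid.

unsold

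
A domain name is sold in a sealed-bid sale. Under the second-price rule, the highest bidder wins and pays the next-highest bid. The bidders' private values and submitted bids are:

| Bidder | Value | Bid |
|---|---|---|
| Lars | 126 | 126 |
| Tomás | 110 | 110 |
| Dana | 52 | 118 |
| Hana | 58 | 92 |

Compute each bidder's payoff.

Lars 8, Tomás 0, Dana 0, Hana 0.

Ranking the bids: Lars 126 > Dana 118 > Tomás 110 > Hana 92.
Lars has the top bid and wins; the price is the second-highest bid, 118.
Lars's payoff = 126 − 118 = 8. All other bidders lose, so their payoff is 0.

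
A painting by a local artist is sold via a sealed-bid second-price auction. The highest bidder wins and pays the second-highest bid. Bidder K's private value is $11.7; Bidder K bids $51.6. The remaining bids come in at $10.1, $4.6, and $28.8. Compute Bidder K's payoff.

-$17.1

Highest competing bid: $28.8.
Bidder K's bid $51.6 is the highest overall, so Bidder K wins and pays the second-highest bid, $28.8.
Payoff = value − price = $11.7 − $28.8 = -$17.1.
Overbidding won the item at a price above value — truthful bidding would have avoided this loss.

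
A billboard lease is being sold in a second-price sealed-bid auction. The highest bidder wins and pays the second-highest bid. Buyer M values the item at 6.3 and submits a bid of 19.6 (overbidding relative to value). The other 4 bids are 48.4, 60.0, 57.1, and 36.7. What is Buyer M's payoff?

Highest competing bid: 60.0.
Buyer M's bid 19.6 is not the highest, so Buyer M loses, pays nothing, and earns zero payoff.

Payoff = 0.0.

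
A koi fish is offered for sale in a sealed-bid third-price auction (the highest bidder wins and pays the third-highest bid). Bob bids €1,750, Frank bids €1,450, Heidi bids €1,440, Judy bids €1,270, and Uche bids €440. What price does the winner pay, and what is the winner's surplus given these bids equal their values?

Price €1,440; surplus €310.

Bids in descending order: Bob €1,750; Frank €1,450; Heidi €1,440; Judy €1,270; Uche €440.
Bob is the highest bidder, so Bob wins.
Under the third-price rule, the price is the third-highest bid: €1,440.
Surplus = €1,750 − €1,440 = €310.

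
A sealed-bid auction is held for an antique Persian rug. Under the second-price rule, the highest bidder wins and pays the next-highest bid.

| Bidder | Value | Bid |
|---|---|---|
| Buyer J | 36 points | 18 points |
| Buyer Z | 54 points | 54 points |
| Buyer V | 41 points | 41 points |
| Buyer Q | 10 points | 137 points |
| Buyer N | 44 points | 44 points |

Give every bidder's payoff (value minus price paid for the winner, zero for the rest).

Buyer J 0 points, Buyer Z 0 points, Buyer V 0 points, Buyer Q -44 points, Buyer N 0 points.

Sorted high to low: Buyer Q 137 points > Buyer Z 54 points > Buyer N 44 points > Buyer V 41 points > Buyer J 18 points.
Buyer Q has the top bid and wins; the price is the second-highest bid, 54 points.
Buyer Q's payoff = 10 points − 54 points = -44 points. All other bidders lose, so their payoff is 0.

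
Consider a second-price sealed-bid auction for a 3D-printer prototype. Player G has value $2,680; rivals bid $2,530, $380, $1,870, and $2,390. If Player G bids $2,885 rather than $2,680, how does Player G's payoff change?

The highest competing bid is $2,530.
Bidding truthfully at $2,680: Player G has the top bid, wins, and pays the second-highest bid $2,530. Payoff = $2,680 − $2,530 = $150.
Bidding $2,885: Player G has the top bid, wins, and pays the second-highest bid $2,530. Payoff = $2,680 − $2,530 = $150.
Change = $150 − $150 = $0.
The bid only affects whether you win, not the price — here both bids land on the same side of the top rival bid, so the deviation is payoff-neutral.

$0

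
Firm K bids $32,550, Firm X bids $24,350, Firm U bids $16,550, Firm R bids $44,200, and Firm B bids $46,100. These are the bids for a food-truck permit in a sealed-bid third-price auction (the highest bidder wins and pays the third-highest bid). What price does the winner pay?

Ordered from highest: Firm B $46,100; Firm R $44,200; Firm K $32,550; Firm X $24,350; Firm U $16,550.
Firm B is the highest bidder, so Firm B wins.
Under the third-price rule, the price is the third-highest bid: $32,550.

The winner pays $32,550.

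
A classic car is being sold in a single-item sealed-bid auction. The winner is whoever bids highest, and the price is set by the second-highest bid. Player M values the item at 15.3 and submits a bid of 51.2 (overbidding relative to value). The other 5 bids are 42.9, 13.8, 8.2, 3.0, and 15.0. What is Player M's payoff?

Player M's payoff: -27.6.

Highest competing bid: 42.9.
Player M's bid 51.2 is the highest overall, so Player M wins and pays the second-highest bid, 42.9.
Payoff = value − price = 15.3 − 42.9 = -27.6.
Overbidding won the item at a price above value — truthful bidding would have avoided this loss.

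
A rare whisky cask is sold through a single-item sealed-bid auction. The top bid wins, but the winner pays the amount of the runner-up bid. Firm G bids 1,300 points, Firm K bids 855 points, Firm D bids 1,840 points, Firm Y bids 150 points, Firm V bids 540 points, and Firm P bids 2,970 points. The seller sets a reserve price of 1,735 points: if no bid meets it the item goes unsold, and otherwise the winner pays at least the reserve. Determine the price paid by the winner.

Price paid: 1,840 points.

Sorted high to low: Firm P 2,970 points; Firm D 1,840 points; Firm G 1,300 points; Firm K 855 points; Firm V 540 points; Firm Y 150 points.
Firm P has the highest bid, so Firm P wins.
The second-highest bid is 1,840 points, which exceeds the reserve, so that sets the price.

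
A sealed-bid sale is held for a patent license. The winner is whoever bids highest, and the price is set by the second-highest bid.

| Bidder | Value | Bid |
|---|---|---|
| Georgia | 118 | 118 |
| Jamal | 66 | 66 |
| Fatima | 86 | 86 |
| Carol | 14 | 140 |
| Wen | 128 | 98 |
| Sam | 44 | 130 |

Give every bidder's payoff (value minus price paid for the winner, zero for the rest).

Ordered from highest: Carol 140; Sam 130; Georgia 118; Wen 98; Fatima 86; Jamal 66.
Carol has the top bid and wins; the price is the second-highest bid, 130.
Carol's payoff = 14 − 130 = -116. All other bidders lose, so their payoff is 0.

Georgia 0, Jamal 0, Fatima 0, Carol -116, Wen 0, Sam 0.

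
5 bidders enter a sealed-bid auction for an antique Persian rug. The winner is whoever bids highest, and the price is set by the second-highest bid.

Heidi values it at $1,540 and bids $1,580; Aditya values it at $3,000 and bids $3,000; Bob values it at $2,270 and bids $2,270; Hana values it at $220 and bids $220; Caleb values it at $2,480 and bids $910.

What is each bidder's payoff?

Sorted high to low: Aditya $3,000, then Bob $2,270, then Heidi $1,580, then Caleb $910, then Hana $220.
Aditya has the top bid and wins; the price is the second-highest bid, $2,270.
Aditya's payoff = $3,000 − $2,270 = $730. All other bidders lose, so their payoff is 0.

Payoffs: Heidi $0, Aditya $730, Bob $0, Hana $0, Caleb $0.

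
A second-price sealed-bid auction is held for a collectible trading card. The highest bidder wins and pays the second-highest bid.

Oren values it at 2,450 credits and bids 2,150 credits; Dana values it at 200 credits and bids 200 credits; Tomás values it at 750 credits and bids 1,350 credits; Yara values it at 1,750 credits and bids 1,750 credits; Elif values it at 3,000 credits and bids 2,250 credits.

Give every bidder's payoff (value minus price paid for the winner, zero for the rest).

Oren 0 credits, Dana 0 credits, Tomás 0 credits, Yara 0 credits, Elif 850 credits.

Bids in descending order: Elif 2,250 credits, then Oren 2,150 credits, then Yara 1,750 credits, then Tomás 1,350 credits, then Dana 200 credits.
Elif has the top bid and wins; the price is the second-highest bid, 2,150 credits.
Elif's payoff = 3,000 credits − 2,150 credits = 850 credits. All other bidders lose, so their payoff is 0.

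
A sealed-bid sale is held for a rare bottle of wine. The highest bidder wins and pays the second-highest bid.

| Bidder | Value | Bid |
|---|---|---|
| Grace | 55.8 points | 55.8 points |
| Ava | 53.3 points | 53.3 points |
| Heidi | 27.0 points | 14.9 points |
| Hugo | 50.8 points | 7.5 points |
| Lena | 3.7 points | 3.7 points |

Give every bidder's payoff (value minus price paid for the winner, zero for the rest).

Sorted high to low: Grace 55.8 points; Ava 53.3 points; Heidi 14.9 points; Hugo 7.5 points; Lena 3.7 points.
Grace has the top bid and wins; the price is the second-highest bid, 53.3 points.
Grace's payoff = 55.8 points − 53.3 points = 2.5 points. All other bidders lose, so their payoff is 0.

Grace 2.5 points, Ava 0.0 points, Heidi 0.0 points, Hugo 0.0 points, Lena 0.0 points.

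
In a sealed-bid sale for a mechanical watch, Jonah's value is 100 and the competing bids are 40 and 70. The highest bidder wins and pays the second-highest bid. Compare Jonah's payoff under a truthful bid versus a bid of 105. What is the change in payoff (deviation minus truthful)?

Payoff change: 0.

The highest competing bid is 70.
Bidding truthfully at 100: Jonah has the top bid, wins, and pays the second-highest bid 70. Payoff = 100 − 70 = 30.
Bidding 105: Jonah has the top bid, wins, and pays the second-highest bid 70. Payoff = 100 − 70 = 30.
Change = 30 − 30 = 0.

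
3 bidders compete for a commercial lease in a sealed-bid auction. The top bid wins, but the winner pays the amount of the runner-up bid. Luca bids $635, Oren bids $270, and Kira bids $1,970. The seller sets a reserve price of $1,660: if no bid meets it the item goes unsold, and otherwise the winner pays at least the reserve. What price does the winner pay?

The winner pays $1,660.

Sorted high to low: Kira $1,970 > Luca $635 > Oren $270.
Kira has the highest bid, so Kira wins.
The second-highest bid is $635, but the reserve $1,660 is higher, so the price is the reserve.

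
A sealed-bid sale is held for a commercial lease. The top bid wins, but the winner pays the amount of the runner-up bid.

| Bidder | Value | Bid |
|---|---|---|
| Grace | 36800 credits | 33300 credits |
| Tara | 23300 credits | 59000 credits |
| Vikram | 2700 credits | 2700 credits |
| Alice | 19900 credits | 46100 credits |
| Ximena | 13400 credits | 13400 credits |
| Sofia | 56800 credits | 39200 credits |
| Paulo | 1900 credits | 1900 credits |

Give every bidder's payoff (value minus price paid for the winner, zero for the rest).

Ordered from highest: Tara 59000 credits > Alice 46100 credits > Sofia 39200 credits > Grace 33300 credits > Ximena 13400 credits > Vikram 2700 credits > Paulo 1900 credits.
Tara has the top bid and wins; the price is the second-highest bid, 46100 credits.
Tara's payoff = 23300 credits − 46100 credits = -22800 credits. All other bidders lose, so their payoff is 0.

Payoffs: Grace 0 credits, Tara -22800 credits, Vikram 0 credits, Alice 0 credits, Ximena 0 credits, Sofia 0 credits, Paulo 0 credits.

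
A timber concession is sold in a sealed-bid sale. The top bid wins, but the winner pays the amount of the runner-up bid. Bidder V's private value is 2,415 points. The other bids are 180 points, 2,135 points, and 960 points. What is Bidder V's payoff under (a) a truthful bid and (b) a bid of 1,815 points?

The highest competing bid is 2,135 points.
Bidding truthfully at 2,415 points: Bidder V has the top bid, wins, and pays the second-highest bid 2,135 points. Payoff = 2,415 points − 2,135 points = 280 points.
Bidding 1,815 points: the top bid is 2,135 points (a rival), so Bidder V loses. Payoff = 0 points.

Truthful: 280 points; alternative: 0 points.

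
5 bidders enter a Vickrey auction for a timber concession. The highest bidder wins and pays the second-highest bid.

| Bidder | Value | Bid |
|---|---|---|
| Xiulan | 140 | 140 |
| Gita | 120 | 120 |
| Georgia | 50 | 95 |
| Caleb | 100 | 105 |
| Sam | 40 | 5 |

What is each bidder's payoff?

Ordered from highest: Xiulan 140 > Gita 120 > Caleb 105 > Georgia 95 > Sam 5.
Xiulan has the top bid and wins; the price is the second-highest bid, 120.
Xiulan's payoff = 140 − 120 = 20. All other bidders lose, so their payoff is 0.

Xiulan 20, Gita 0, Georgia 0, Caleb 0, Sam 0.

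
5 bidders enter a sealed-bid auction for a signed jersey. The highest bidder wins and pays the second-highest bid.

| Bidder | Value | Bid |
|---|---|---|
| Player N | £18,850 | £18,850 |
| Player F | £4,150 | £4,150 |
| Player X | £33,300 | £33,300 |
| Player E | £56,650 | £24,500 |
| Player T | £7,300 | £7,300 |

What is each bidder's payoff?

Ranking the bids: Player X £33,300, then Player E £24,500, then Player N £18,850, then Player T £7,300, then Player F £4,150.
Player X has the top bid and wins; the price is the second-highest bid, £24,500.
Player X's payoff = £33,300 − £24,500 = £8,800. All other bidders lose, so their payoff is 0.

Payoffs: Player N £0, Player F £0, Player X £8,800, Player E £0, Player T £0.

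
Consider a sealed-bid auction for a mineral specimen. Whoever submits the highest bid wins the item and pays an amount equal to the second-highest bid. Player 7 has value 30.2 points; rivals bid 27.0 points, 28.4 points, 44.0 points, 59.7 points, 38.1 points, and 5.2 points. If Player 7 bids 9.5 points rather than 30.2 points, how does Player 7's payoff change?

Change in payoff: 0.0 points.

The highest competing bid is 59.7 points.
Bidding truthfully at 30.2 points: the top bid is 59.7 points (a rival), so Player 7 loses. Payoff = 0.0 points.
Bidding 9.5 points: the top bid is 59.7 points (a rival), so Player 7 loses. Payoff = 0.0 points.
Change = 0.0 points − 0.0 points = 0.0 points.
The bid only affects whether you win, not the price — here both bids land on the same side of the top rival bid, so the deviation is payoff-neutral.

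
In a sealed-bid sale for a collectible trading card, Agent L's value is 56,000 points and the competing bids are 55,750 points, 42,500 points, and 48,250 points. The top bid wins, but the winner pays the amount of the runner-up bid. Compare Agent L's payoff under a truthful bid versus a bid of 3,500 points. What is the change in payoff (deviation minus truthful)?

-250 points

The highest competing bid is 55,750 points.
Bidding truthfully at 56,000 points: Agent L has the top bid, wins, and pays the second-highest bid 55,750 points. Payoff = 56,000 points − 55,750 points = 250 points.
Bidding 3,500 points: the top bid is 55,750 points (a rival), so Agent L loses. Payoff = 0 points.
Change = 0 points − 250 points = -250 points.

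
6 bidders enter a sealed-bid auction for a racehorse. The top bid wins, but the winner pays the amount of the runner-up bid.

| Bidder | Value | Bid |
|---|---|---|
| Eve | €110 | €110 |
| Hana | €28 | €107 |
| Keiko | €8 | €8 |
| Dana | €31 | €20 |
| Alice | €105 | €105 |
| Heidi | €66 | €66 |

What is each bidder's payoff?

Eve €3, Hana €0, Keiko €0, Dana €0, Alice €0, Heidi €0.

Ranking the bids: Eve €110; Hana €107; Alice €105; Heidi €66; Dana €20; Keiko €8.
Eve has the top bid and wins; the price is the second-highest bid, €107.
Eve's payoff = €110 − €107 = €3. All other bidders lose, so their payoff is 0.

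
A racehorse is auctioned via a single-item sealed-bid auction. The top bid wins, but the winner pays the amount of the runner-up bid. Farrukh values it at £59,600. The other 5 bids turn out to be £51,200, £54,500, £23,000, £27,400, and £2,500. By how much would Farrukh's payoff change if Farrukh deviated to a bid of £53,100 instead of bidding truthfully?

Change in payoff: -£5,100.

The highest competing bid is £54,500.
Bidding truthfully at £59,600: Farrukh has the top bid, wins, and pays the second-highest bid £54,500. Payoff = £59,600 − £54,500 = £5,100.
Bidding £53,100: the top bid is £54,500 (a rival), so Farrukh loses. Payoff = £0.
Change = £0 − £5,100 = -£5,100.
This is the dominant-strategy logic: truthful bidding weakly beats any alternative.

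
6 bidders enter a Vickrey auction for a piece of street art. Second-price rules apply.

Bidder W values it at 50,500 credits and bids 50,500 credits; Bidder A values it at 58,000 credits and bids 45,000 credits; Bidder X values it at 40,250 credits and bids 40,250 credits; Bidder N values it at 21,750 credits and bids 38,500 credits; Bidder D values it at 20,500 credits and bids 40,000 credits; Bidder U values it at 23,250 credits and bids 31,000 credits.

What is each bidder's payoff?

Bidder W 5,500 credits, Bidder A 0 credits, Bidder X 0 credits, Bidder N 0 credits, Bidder D 0 credits, Bidder U 0 credits.

Sorted high to low: Bidder W 50,500 credits, then Bidder A 45,000 credits, then Bidder X 40,250 credits, then Bidder D 40,000 credits, then Bidder N 38,500 credits, then Bidder U 31,000 credits.
Bidder W has the top bid and wins; the price is the second-highest bid, 45,000 credits.
Bidder W's payoff = 50,500 credits − 45,000 credits = 5,500 credits. All other bidders lose, so their payoff is 0.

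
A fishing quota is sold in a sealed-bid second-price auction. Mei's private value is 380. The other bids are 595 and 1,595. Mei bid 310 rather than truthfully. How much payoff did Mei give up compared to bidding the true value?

The highest competing bid is 1,595.
Bidding truthfully at 380: the top bid is 1,595 (a rival), so Mei loses. Payoff = 0.
Bidding 310: the top bid is 1,595 (a rival), so Mei loses. Payoff = 0.
Regret = truthful payoff − actual payoff = 0 − 0 = 0.
The bid only affects whether you win, not the price — here both bids land on the same side of the top rival bid, so the deviation is payoff-neutral.

0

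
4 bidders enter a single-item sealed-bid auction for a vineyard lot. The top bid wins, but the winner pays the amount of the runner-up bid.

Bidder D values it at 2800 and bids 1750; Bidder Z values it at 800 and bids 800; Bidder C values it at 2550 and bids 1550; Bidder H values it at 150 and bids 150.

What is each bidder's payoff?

Payoffs: Bidder D 1250, Bidder Z 0, Bidder C 0, Bidder H 0.

Ordered from highest: Bidder D 1750, then Bidder C 1550, then Bidder Z 800, then Bidder H 150.
Bidder D has the top bid and wins; the price is the second-highest bid, 1550.
Bidder D's payoff = 2800 − 1550 = 1250. All other bidders lose, so their payoff is 0.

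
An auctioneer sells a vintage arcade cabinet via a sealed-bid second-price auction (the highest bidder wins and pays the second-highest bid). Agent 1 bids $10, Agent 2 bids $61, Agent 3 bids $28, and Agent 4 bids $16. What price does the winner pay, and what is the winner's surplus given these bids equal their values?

Bids in descending order: Agent 2 $61; Agent 3 $28; Agent 4 $16; Agent 1 $10.
Agent 2 is the highest bidder, so Agent 2 wins.
Under the second-price rule, the price is the second-highest bid: $28.
Surplus = $61 − $28 = $33.

Price $28; surplus $33.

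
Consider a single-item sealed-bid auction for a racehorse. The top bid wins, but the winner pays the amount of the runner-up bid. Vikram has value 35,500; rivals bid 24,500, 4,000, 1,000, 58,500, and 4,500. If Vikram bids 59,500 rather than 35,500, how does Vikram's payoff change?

The highest competing bid is 58,500.
Bidding truthfully at 35,500: the top bid is 58,500 (a rival), so Vikram loses. Payoff = 0.
Bidding 59,500: Vikram has the top bid, wins, and pays the second-highest bid 58,500. Payoff = 35,500 − 58,500 = -23,000.
Change = -23,000 − 0 = -23,000.
This is the dominant-strategy logic: truthful bidding weakly beats any alternative.

Payoff change: -23,000.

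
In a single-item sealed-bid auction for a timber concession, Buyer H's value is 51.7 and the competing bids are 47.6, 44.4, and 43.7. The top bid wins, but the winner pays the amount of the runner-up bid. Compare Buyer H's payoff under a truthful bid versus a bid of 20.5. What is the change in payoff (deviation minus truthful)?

The highest competing bid is 47.6.
Bidding truthfully at 51.7: Buyer H has the top bid, wins, and pays the second-highest bid 47.6. Payoff = 51.7 − 47.6 = 4.1.
Bidding 20.5: the top bid is 47.6 (a rival), so Buyer H loses. Payoff = 0.0.
Change = 0.0 − 4.1 = -4.1.
This is the dominant-strategy logic: truthful bidding weakly beats any alternative.

Change in payoff: -4.1.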